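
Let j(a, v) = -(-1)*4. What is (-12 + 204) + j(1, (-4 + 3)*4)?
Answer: 196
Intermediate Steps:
j(a, v) = 4 (j(a, v) = -1*(-4) = 4)
(-12 + 204) + j(1, (-4 + 3)*4) = (-12 + 204) + 4 = 192 + 4 = 196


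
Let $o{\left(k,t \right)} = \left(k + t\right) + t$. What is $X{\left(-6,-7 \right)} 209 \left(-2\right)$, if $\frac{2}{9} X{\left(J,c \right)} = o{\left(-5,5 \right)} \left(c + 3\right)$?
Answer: $37620$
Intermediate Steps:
$o{\left(k,t \right)} = k + 2 t$
$X{\left(J,c \right)} = \frac{135}{2} + \frac{45 c}{2}$ ($X{\left(J,c \right)} = \frac{9 \left(-5 + 2 \cdot 5\right) \left(c + 3\right)}{2} = \frac{9 \left(-5 + 10\right) \left(3 + c\right)}{2} = \frac{9 \cdot 5 \left(3 + c\right)}{2} = \frac{9 \left(15 + 5 c\right)}{2} = \frac{135}{2} + \frac{45 c}{2}$)
$X{\left(-6,-7 \right)} 209 \left(-2\right) = \left(\frac{135}{2} + \frac{45}{2} \left(-7\right)\right) 209 \left(-2\right) = \left(\frac{135}{2} - \frac{315}{2}\right) 209 \left(-2\right) = \left(-90\right) 209 \left(-2\right) = \left(-18810\right) \left(-2\right) = 37620$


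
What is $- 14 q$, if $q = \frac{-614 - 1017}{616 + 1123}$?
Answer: $\frac{22834}{1739} \approx 13.131$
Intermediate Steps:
$q = - \frac{1631}{1739} \approx -0.9379$
$- 14 q = \left(-14\right) \left(- \frac{1631}{1739}\right) = \frac{22834}{1739}$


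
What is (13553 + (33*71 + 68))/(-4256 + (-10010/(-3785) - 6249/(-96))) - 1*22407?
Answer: -2273721364679/101456449 ≈ -22411.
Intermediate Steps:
(13553 + (33*71 + 68))/(-4256 + (-10010/(-3785) - 6249/(-96))) - 1*22407 = (13553 + (2343 + 68))/(-4256 + (-10010*(-1/3785) - 6249*(-1/96))) - 22407 = (13553 + 2411)/(-4256 + (2002/757 + 2083/32)) - 22407 = 15964/(-4256 + 1640895/24224) - 22407 = 15964/(-101456449/24224) - 22407 = 15964*(-24224/101456449) - 22407 = -386711936/101456449 - 22407 = -2273721364679/101456449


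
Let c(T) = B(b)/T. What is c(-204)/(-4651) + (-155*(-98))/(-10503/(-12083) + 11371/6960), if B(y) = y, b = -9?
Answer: 404014582203175581/66573361776364 ≈ 6068.7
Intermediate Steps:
c(T) = -9/T
c(-204)/(-4651) + (-155*(-98))/(-10503/(-12083) + 11371/6960) = -9/(-204)/(-4651) + (-155*(-98))/(-10503/(-12083) + 11371/6960) = -9*(-1/204)*(-1/4651) + 15190/(-10503*(-1/12083) + 11371*(1/6960)) = (3/68)*(-1/4651) + 15190/(10503/12083 + 11371/6960) = -3/316268 + 15190/(210496673/84097680) = -3/316268 + 15190*(84097680/210496673) = -3/316268 + 1277443759200/210496673 = 404014582203175581/66573361776364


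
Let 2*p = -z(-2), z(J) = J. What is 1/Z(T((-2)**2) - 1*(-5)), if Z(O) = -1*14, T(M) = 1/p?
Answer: -1/14 ≈ -0.071429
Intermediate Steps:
p = 1 (p = (-1*(-2))/2 = (1/2)*2 = 1)
T(M) = 1 (T(M) = 1/1 = 1)
Z(O) = -14
1/Z(T((-2)**2) - 1*(-5)) = 1/(-14) = -1/14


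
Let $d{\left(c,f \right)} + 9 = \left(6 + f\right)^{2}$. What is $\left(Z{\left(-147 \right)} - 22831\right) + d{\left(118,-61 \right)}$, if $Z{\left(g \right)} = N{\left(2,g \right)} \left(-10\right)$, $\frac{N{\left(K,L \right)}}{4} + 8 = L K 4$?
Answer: $27545$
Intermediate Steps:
$d{\left(c,f \right)} = -9 + \left(6 + f\right)^{2}$
$N{\left(K,L \right)} = -32 + 16 K L$ ($N{\left(K,L \right)} = -32 + 4 L K 4 = -32 + 4 K L 4 = -32 + 4 \cdot 4 K L = -32 + 16 K L$)
$Z{\left(g \right)} = 320 - 320 g$ ($Z{\left(g \right)} = \left(-32 + 16 \cdot 2 g\right) \left(-10\right) = \left(-32 + 32 g\right) \left(-10\right) = 320 - 320 g$)
$\left(Z{\left(-147 \right)} - 22831\right) + d{\left(118,-61 \right)} = \left(\left(320 - -47040\right) - 22831\right) - \left(9 - \left(6 - 61\right)^{2}\right) = \left(\left(320 + 47040\right) - 22831\right) - \left(9 - \left(-55\right)^{2}\right) = \left(47360 - 22831\right) + \left(-9 + 3025\right) = 24529 + 3016 = 27545$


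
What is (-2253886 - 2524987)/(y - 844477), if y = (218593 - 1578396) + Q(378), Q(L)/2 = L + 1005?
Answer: 4778873/2201514 ≈ 2.1707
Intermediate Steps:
Q(L) = 2010 + 2*L (Q(L) = 2*(L + 1005) = 2*(1005 + L) = 2010 + 2*L)
y = -1357037 (y = (218593 - 1578396) + (2010 + 2*378) = -1359803 + (2010 + 756) = -1359803 + 2766 = -1357037)
(-2253886 - 2524987)/(y - 844477) = (-2253886 - 2524987)/(-1357037 - 844477) = -4778873/(-2201514) = -4778873*(-1/2201514) = 4778873/2201514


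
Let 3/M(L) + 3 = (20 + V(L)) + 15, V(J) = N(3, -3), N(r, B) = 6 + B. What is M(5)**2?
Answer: 9/1225 ≈ 0.0073469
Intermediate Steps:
V(J) = 3 (V(J) = 6 - 3 = 3)
M(L) = 3/35 (M(L) = 3/(-3 + ((20 + 3) + 15)) = 3/(-3 + (23 + 15)) = 3/(-3 + 38) = 3/35)
M(5)**2 = (3/35)**2 = 9/1225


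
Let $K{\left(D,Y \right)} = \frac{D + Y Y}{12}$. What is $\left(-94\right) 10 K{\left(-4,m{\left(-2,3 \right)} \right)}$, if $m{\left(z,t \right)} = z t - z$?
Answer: $-940$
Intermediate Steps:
$m{\left(z,t \right)} = - z + t z$ ($m{\left(z,t \right)} = t z - z = - z + t z$)
$K{\left(D,Y \right)} = \frac{D}{12} + \frac{Y^{2}}{12}$ ($K{\left(D,Y \right)} = \left(D + Y^{2}\right) \frac{1}{12} = \frac{D}{12} + \frac{Y^{2}}{12}$)
$\left(-94\right) 10 K{\left(-4,m{\left(-2,3 \right)} \right)} = \left(-94\right) 10 \left(\frac{1}{12} \left(-4\right) + \frac{\left(- 2 \left(-1 + 3\right)\right)^{2}}{12}\right) = - 940 \left(- \frac{1}{3} + \frac{\left(\left(-2\right) 2\right)^{2}}{12}\right) = - 940 \left(- \frac{1}{3} + \frac{\left(-4\right)^{2}}{12}\right) = - 940 \left(- \frac{1}{3} + \frac{1}{12} \cdot 16\right) = - 940 \left(- \frac{1}{3} + \frac{4}{3}\right) = \left(-940\right) 1 = -940$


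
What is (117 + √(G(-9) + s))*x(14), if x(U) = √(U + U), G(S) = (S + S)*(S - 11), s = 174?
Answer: 2*√7*(117 + √534) ≈ 741.38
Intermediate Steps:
G(S) = 2*S*(-11 + S) (G(S) = (2*S)*(-11 + S) = 2*S*(-11 + S))
x(U) = √2*√U (x(U) = √(2*U) = √2*√U)
(117 + √(G(-9) + s))*x(14) = (117 + √(2*(-9)*(-11 - 9) + 174))*(√2*√14) = (117 + √(2*(-9)*(-20) + 174))*(2*√7) = (117 + √(360 + 174))*(2*√7) = (117 + √534)*(2*√7) = 2*√7*(117 + √534)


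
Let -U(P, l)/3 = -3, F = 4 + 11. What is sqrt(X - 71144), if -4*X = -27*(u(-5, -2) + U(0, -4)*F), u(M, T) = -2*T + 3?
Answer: I*sqrt(280742)/2 ≈ 264.93*I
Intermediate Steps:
F = 15
u(M, T) = 3 - 2*T
U(P, l) = 9 (U(P, l) = -3*(-3) = 9)
X = 1917/2 (X = -(-27)*((3 - 2*(-2)) + 9*15)/4 = -(-27)*((3 + 4) + 135)/4 = -(-27)*(7 + 135)/4 = -(-27)*142/4 = -1/4*(-3834) = 1917/2 ≈ 958.50)
sqrt(X - 71144) = sqrt(1917/2 - 71144) = sqrt(-140371/2) = I*sqrt(280742)/2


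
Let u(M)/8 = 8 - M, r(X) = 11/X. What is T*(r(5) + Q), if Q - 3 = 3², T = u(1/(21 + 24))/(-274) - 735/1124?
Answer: -436319069/34647300 ≈ -12.593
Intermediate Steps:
u(M) = 64 - 8*M (u(M) = 8*(8 - M) = 64 - 8*M)
T = -6145339/6929460 (T = (64 - 8/(21 + 24))/(-274) - 735/1124 = (64 - 8/45)*(-1/274) - 735*1/1124 = (64 - 8*1/45)*(-1/274) - 735/1124 = (64 - 8/45)*(-1/274) - 735/1124 = (2872/45)*(-1/274) - 735/1124 = -1436/6165 - 735/1124 = -6145339/6929460 ≈ -0.88684)
Q = 12 (Q = 3 + 3² = 3 + 9 = 12)
T*(r(5) + Q) = -6145339*(11/5 + 12)/6929460 = -6145339/6929460*71/5 = -436319069/34647300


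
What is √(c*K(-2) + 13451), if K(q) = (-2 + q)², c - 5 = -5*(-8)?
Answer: √14171 ≈ 119.04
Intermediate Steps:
c = 45 (c = 5 - 5*(-8) = 5 + 40 = 45)
√(c*K(-2) + 13451) = √(45*(-2 - 2)² + 13451) = √(45*(-4)² + 13451) = √(45*16 + 13451) = √(720 + 13451) = √14171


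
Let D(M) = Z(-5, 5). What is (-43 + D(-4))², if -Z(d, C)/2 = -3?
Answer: 1369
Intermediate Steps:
Z(d, C) = 6 (Z(d, C) = -2*(-3) = 6)
D(M) = 6
(-43 + D(-4))² = (-43 + 6)² = (-37)² = 1369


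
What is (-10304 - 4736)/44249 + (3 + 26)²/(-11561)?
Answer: -211090849/511562689 ≈ -0.41264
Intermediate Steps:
(-10304 - 4736)/44249 + (3 + 26)²/(-11561) = -15040*1/44249 + 29²*(-1/11561) = -15040/44249 + 841*(-1/11561) = -15040/44249 - 841/11561 = -211090849/511562689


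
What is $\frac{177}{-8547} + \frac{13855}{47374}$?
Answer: $\frac{36677829}{134968526} \approx 0.27175$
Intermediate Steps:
$\frac{177}{-8547} + \frac{13855}{47374} = 177 \left(- \frac{1}{8547}\right) + 13855 \cdot \frac{1}{47374} = - \frac{59}{2849} + \frac{13855}{47374} = \frac{36677829}{134968526}$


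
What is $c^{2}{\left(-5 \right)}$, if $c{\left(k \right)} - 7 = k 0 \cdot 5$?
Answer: $49$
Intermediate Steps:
$c{\left(k \right)} = 7$ ($c{\left(k \right)} = 7 + k 0 \cdot 5 = 7 + 0 \cdot 5 = 7 + 0 = 7$)
$c^{2}{\left(-5 \right)} = 7^{2} = 49$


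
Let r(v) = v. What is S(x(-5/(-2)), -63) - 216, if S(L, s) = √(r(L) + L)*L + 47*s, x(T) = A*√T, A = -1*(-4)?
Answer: -3177 + 4*10^(¾) ≈ -3154.5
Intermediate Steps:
A = 4
x(T) = 4*√T
S(L, s) = 47*s + √2*L^(3/2) (S(L, s) = √(L + L)*L + 47*s = √(2*L)*L + 47*s = (√2*√L)*L + 47*s = √2*L^(3/2) + 47*s = 47*s + √2*L^(3/2))
S(x(-5/(-2)), -63) - 216 = (47*(-63) + √2*(4*√(-5/(-2)))^(3/2)) - 216 = (-2961 + √2*(4*√(-5*(-½)))^(3/2)) - 216 = (-2961 + √2*(4*√(5/2))^(3/2)) - 216 = (-2961 + √2*(4*(√10/2))^(3/2)) - 216 = (-2961 + √2*(2*√10)^(3/2)) - 216 = (-2961 + √2*(4*2^(¼)*5^(¾))) - 216 = (-2961 + 4*10^(¾)) - 216 = -3177 + 4*10^(¾)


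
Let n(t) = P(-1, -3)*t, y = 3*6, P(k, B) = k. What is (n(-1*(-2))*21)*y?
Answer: -756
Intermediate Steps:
y = 18
n(t) = -t
(n(-1*(-2))*21)*y = (-(-1)*(-2)*21)*18 = (-1*2*21)*18 = -2*21*18 = -42*18 = -756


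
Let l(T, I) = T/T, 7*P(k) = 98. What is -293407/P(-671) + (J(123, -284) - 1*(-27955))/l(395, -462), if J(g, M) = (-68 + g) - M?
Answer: 102709/14 ≈ 7336.4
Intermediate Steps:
P(k) = 14 (P(k) = (1/7)*98 = 14)
J(g, M) = -68 + g - M
l(T, I) = 1
-293407/P(-671) + (J(123, -284) - 1*(-27955))/l(395, -462) = -293407/14 + ((-68 + 123 - 1*(-284)) - 1*(-27955))/1 = -293407*1/14 + ((-68 + 123 + 284) + 27955)*1 = -293407/14 + (339 + 27955)*1 = -293407/14 + 28294*1 = -293407/14 + 28294 = 102709/14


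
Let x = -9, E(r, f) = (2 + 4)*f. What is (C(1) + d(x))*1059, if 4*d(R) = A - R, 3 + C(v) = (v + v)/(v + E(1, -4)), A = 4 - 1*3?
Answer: -28593/46 ≈ -621.59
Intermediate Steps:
E(r, f) = 6*f
A = 1 (A = 4 - 3 = 1)
C(v) = -3 + 2*v/(-24 + v) (C(v) = -3 + (v + v)/(v + 6*(-4)) = -3 + (2*v)/(v - 24) = -3 + (2*v)/(-24 + v) = -3 + 2*v/(-24 + v))
d(R) = ¼ - R/4 (d(R) = (1 - R)/4 = ¼ - R/4)
(C(1) + d(x))*1059 = ((72 - 1*1)/(-24 + 1) + (¼ - ¼*(-9)))*1059 = ((72 - 1)/(-23) + (¼ + 9/4))*1059 = (-1/23*71 + 5/2)*1059 = (-71/23 + 5/2)*1059 = -27/46*1059 = -28593/46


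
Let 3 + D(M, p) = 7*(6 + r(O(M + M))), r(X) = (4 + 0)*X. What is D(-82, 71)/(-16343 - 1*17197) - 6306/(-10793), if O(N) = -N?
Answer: 3756299/8418540 ≈ 0.44619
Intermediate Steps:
r(X) = 4*X
D(M, p) = 39 - 56*M (D(M, p) = -3 + 7*(6 + 4*(-(M + M))) = -3 + 7*(6 + 4*(-2*M)) = -3 + 7*(6 - 8*M) = -3 + (42 - 56*M) = 39 - 56*M)
D(-82, 71)/(-16343 - 1*17197) - 6306/(-10793) = (39 - 56*(-82))/(-16343 - 1*17197) - 6306/(-10793) = (39 + 4592)/(-16343 - 17197) - 6306*(-1/10793) = 4631/(-33540) + 6306/10793 = 4631*(-1/33540) + 6306/10793 = -4631/33540 + 6306/10793 = 3756299/8418540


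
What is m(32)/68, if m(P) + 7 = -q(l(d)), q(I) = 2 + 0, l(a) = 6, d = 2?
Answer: -9/68 ≈ -0.13235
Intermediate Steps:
q(I) = 2
m(P) = -9 (m(P) = -7 - 1*2 = -7 - 2 = -9)
m(32)/68 = -9/68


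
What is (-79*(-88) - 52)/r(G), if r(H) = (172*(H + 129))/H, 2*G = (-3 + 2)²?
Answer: 1725/11137 ≈ 0.15489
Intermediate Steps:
G = ½ (G = (-3 + 2)²/2 = (½)*(-1)² = (½)*1 = ½ ≈ 0.50000)
r(H) = (22188 + 172*H)/H (r(H) = (172*(129 + H))/H = (22188 + 172*H)/H)
(-79*(-88) - 52)/r(G) = (-79*(-88) - 52)/(172 + 22188/(½)) = (6952 - 52)/(172 + 22188*2) = 6900/(172 + 44376) = 6900/44548 = 6900*(1/44548) = 1725/11137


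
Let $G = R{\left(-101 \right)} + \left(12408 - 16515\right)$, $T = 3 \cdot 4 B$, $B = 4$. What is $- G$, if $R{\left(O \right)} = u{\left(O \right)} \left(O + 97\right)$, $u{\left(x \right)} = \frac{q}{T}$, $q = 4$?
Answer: $\frac{12322}{3} \approx 4107.3$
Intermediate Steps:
$T = 48$ ($T = 3 \cdot 4 \cdot 4 = 12 \cdot 4 = 48$)
$u{\left(x \right)} = \frac{1}{12}$ ($u{\left(x \right)} = \frac{4}{48} = 4 \cdot \frac{1}{48} = \frac{1}{12}$)
$R{\left(O \right)} = \frac{97}{12} + \frac{O}{12}$ ($R{\left(O \right)} = \frac{O + 97}{12} = \frac{97 + O}{12} = \frac{97}{12} + \frac{O}{12}$)
$G = - \frac{12322}{3}$ ($G = \left(\frac{97}{12} + \frac{1}{12} \left(-101\right)\right) + \left(12408 - 16515\right) = \left(\frac{97}{12} - \frac{101}{12}\right) - 4107 = - \frac{1}{3} - 4107 = - \frac{12322}{3} \approx -4107.3$)
$- G = \left(-1\right) \left(- \frac{12322}{3}\right) = \frac{12322}{3}$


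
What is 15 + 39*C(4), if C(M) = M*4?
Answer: 639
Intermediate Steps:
C(M) = 4*M
15 + 39*C(4) = 15 + 39*(4*4) = 15 + 39*16 = 15 + 624 = 639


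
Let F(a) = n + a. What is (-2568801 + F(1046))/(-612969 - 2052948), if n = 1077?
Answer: 2566678/2665917 ≈ 0.96278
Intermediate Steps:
F(a) = 1077 + a
(-2568801 + F(1046))/(-612969 - 2052948) = (-2568801 + (1077 + 1046))/(-612969 - 2052948) = (-2568801 + 2123)/(-2665917) = -2566678*(-1/2665917) = 2566678/2665917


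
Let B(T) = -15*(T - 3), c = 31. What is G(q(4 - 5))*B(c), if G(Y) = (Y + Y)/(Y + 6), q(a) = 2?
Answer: -210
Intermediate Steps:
B(T) = 45 - 15*T (B(T) = -15*(-3 + T) = 45 - 15*T)
G(Y) = 2*Y/(6 + Y) (G(Y) = (2*Y)/(6 + Y) = 2*Y/(6 + Y))
G(q(4 - 5))*B(c) = (2*2/(6 + 2))*(45 - 15*31) = (2*2/8)*(45 - 465) = (2*2*(⅛))*(-420) = (½)*(-420) = -210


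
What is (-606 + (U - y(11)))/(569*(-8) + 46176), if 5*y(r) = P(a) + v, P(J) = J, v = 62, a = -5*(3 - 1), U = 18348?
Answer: 44329/104060 ≈ 0.42599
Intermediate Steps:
a = -10 (a = -5*2 = -10)
y(r) = 52/5 (y(r) = (-10 + 62)/5 = (1/5)*52 = 52/5)
(-606 + (U - y(11)))/(569*(-8) + 46176) = (-606 + (18348 - 1*52/5))/(569*(-8) + 46176) = (-606 + (18348 - 52/5))/(-4552 + 46176) = (-606 + 91688/5)/41624 = (88658/5)*(1/41624) = 44329/104060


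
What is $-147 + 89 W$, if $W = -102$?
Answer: $-9225$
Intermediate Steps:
$-147 + 89 W = -147 + 89 \left(-102\right) = -147 - 9078 = -9225$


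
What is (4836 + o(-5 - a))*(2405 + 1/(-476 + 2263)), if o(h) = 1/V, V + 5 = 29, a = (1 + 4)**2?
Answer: 62352091105/5361 ≈ 1.1631e+7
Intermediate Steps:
a = 25 (a = 5**2 = 25)
V = 24 (V = -5 + 29 = 24)
o(h) = 1/24
(4836 + o(-5 - a))*(2405 + 1/(-476 + 2263)) = (4836 + 1/24)*(2405 + 1/(-476 + 2263)) = 116065*(2405 + 1/1787)/24 = (116065/24)*(4297736/1787) = 62352091105/5361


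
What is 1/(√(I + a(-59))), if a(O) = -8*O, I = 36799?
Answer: √37271/37271 ≈ 0.0051798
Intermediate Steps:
1/(√(I + a(-59))) = 1/(√(36799 - 8*(-59))) = 1/(√(36799 + 472)) = 1/(√37271) = √37271/37271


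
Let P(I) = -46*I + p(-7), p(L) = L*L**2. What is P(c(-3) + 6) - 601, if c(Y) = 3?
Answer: -1358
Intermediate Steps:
p(L) = L**3
P(I) = -343 - 46*I (P(I) = -46*I + (-7)**3 = -46*I - 343 = -343 - 46*I)
P(c(-3) + 6) - 601 = (-343 - 46*(3 + 6)) - 601 = (-343 - 46*9) - 601 = (-343 - 414) - 601 = -757 - 601 = -1358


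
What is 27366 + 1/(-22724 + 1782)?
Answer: 573098771/20942 ≈ 27366.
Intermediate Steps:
27366 + 1/(-22724 + 1782) = 27366 + 1/(-20942) = 27366 - 1/20942 = 573098771/20942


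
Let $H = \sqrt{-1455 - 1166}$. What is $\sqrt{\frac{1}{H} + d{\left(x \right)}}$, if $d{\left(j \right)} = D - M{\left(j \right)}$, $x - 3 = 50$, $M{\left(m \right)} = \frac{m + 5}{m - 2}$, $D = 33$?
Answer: $\frac{\sqrt{569321497875 - 6817221 i \sqrt{2621}}}{133671} \approx 5.6447 - 0.0017302 i$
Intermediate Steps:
$M{\left(m \right)} = \frac{5 + m}{-2 + m}$
$x = 53$ ($x = 3 + 50 = 53$)
$d{\left(j \right)} = 33 - \frac{5 + j}{-2 + j}$
$H = i \sqrt{2621}$ ($H = \sqrt{-2621} = i \sqrt{2621} \approx 51.196 i$)
$\sqrt{\frac{1}{H} + d{\left(x \right)}} = \sqrt{\frac{1}{i \sqrt{2621}} + \frac{-71 + 32 \cdot 53}{-2 + 53}} = \sqrt{- \frac{i \sqrt{2621}}{2621} + \frac{-71 + 1696}{51}} = \sqrt{- \frac{i \sqrt{2621}}{2621} + \frac{1}{51} \cdot 1625} = \sqrt{- \frac{i \sqrt{2621}}{2621} + \frac{1625}{51}} = \sqrt{\frac{1625}{51} - \frac{i \sqrt{2621}}{2621}}$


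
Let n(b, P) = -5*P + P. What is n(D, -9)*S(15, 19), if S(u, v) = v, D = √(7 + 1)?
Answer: 684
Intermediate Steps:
D = 2*√2 (D = √8 = 2*√2 ≈ 2.8284)
n(b, P) = -4*P
n(D, -9)*S(15, 19) = -4*(-9)*19 = 36*19 = 684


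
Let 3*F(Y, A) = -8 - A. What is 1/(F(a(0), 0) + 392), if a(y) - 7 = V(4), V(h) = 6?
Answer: 3/1168 ≈ 0.0025685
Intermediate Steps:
a(y) = 13 (a(y) = 7 + 6 = 13)
F(Y, A) = -8/3 - A/3 (F(Y, A) = (-8 - A)/3 = -8/3 - A/3)
1/(F(a(0), 0) + 392) = 1/((-8/3 - ⅓*0) + 392) = 1/((-8/3 + 0) + 392) = 1/(-8/3 + 392) = 1/(1168/3) = 3/1168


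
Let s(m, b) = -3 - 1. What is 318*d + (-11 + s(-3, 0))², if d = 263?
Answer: 83859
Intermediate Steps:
s(m, b) = -4
318*d + (-11 + s(-3, 0))² = 318*263 + (-11 - 4)² = 83634 + (-15)² = 83634 + 225 = 83859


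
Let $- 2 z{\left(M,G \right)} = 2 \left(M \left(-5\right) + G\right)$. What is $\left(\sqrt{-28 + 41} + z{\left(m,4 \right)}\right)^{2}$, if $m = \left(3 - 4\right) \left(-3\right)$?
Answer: $\left(11 + \sqrt{13}\right)^{2} \approx 213.32$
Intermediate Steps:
$m = 3$ ($m = \left(-1\right) \left(-3\right) = 3$)
$z{\left(M,G \right)} = - G + 5 M$ ($z{\left(M,G \right)} = - \frac{2 \left(M \left(-5\right) + G\right)}{2} = - \frac{2 \left(- 5 M + G\right)}{2} = - \frac{2 \left(G - 5 M\right)}{2} = - \frac{- 10 M + 2 G}{2} = - G + 5 M$)
$\left(\sqrt{-28 + 41} + z{\left(m,4 \right)}\right)^{2} = \left(\sqrt{-28 + 41} + \left(\left(-1\right) 4 + 5 \cdot 3\right)\right)^{2} = \left(\sqrt{13} + \left(-4 + 15\right)\right)^{2} = \left(\sqrt{13} + 11\right)^{2} = \left(11 + \sqrt{13}\right)^{2}$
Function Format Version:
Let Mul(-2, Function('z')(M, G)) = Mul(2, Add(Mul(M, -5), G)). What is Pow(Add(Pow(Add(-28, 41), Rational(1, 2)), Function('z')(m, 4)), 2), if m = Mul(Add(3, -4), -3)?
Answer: Pow(Add(11, Pow(13, Rational(1, 2))), 2) ≈ 213.32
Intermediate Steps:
m = 3 (m = Mul(-1, -3) = 3)
Function('z')(M, G) = Add(Mul(-1, G), Mul(5, M)) (Function('z')(M, G) = Mul(Rational(-1, 2), Mul(2, Add(Mul(M, -5), G))) = Mul(Rational(-1, 2), Mul(2, Add(Mul(-5, M), G))) = Mul(Rational(-1, 2), Mul(2, Add(G, Mul(-5, M)))) = Mul(Rational(-1, 2), Add(Mul(-10, M), Mul(2, G))) = Add(Mul(-1, G), Mul(5, M)))
Pow(Add(Pow(Add(-28, 41), Rational(1, 2)), Function('z')(m, 4)), 2) = Pow(Add(Pow(Add(-28, 41), Rational(1, 2)), Add(Mul(-1, 4), Mul(5, 3))), 2) = Pow(Add(Pow(13, Rational(1, 2)), Add(-4, 15)), 2) = Pow(Add(Pow(13, Rational(1, 2)), 11), 2) = Pow(Add(11, Pow(13, Rational(1, 2))), 2)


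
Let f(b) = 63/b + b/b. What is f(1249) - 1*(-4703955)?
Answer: 5875241107/1249 ≈ 4.7040e+6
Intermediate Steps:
f(b) = 1 + 63/b (f(b) = 63/b + 1 = 1 + 63/b)
f(1249) - 1*(-4703955) = (63 + 1249)/1249 - 1*(-4703955) = (1/1249)*1312 + 4703955 = 1312/1249 + 4703955 = 5875241107/1249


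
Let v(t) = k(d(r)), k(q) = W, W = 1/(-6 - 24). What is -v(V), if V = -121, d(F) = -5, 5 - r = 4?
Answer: 1/30 ≈ 0.033333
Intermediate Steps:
r = 1 (r = 5 - 1*4 = 5 - 4 = 1)
W = -1/30 (W = 1/(-30) = -1/30 ≈ -0.033333)
k(q) = -1/30
v(t) = -1/30
-v(V) = -1*(-1/30) = 1/30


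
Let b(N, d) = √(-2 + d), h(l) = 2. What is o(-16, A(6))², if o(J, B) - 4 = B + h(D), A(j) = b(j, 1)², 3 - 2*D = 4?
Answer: 25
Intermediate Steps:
D = -½ (D = 3/2 - ½*4 = 3/2 - 2 = -½ ≈ -0.50000)
A(j) = -1 (A(j) = (√(-2 + 1))² = (√(-1))² = I² = -1)
o(J, B) = 6 + B (o(J, B) = 4 + (B + 2) = 4 + (2 + B) = 6 + B)
o(-16, A(6))² = (6 - 1)² = 5² = 25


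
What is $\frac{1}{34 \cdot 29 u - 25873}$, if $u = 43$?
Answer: $\frac{1}{16525} \approx 6.0514 \cdot 10^{-5}$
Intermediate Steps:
$\frac{1}{34 \cdot 29 u - 25873} = \frac{1}{34 \cdot 29 \cdot 43 - 25873} = \frac{1}{986 \cdot 43 - 25873} = \frac{1}{42398 - 25873} = \frac{1}{16525}$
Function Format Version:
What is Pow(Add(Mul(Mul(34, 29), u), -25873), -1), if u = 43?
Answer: Rational(1, 16525) ≈ 6.0514e-5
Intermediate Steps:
Pow(Add(Mul(Mul(34, 29), u), -25873), -1) = Pow(Add(Mul(Mul(34, 29), 43), -25873), -1) = Pow(Add(Mul(986, 43), -25873), -1) = Pow(Add(42398, -25873), -1) = Pow(16525, -1) = Rational(1, 16525)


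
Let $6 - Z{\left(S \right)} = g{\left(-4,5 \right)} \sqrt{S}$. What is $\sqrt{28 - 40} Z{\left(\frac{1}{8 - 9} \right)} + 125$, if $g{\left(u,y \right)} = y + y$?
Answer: $125 + \sqrt{3} \left(20 + 12 i\right) \approx 159.64 + 20.785 i$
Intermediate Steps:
$g{\left(u,y \right)} = 2 y$
$Z{\left(S \right)} = 6 - 10 \sqrt{S}$ ($Z{\left(S \right)} = 6 - 2 \cdot 5 \sqrt{S} = 6 - 10 \sqrt{S}$)
$\sqrt{28 - 40} Z{\left(\frac{1}{8 - 9} \right)} + 125 = \sqrt{28 - 40} \left(6 - 10 \sqrt{\frac{1}{8 - 9}}\right) + 125 = \sqrt{-12} \left(6 - 10 \sqrt{\frac{1}{-1}}\right) + 125 = 2 i \sqrt{3} \left(6 - 10 \sqrt{-1}\right) + 125 = 2 i \sqrt{3} \left(6 - 10 i\right) + 125 = 125 + 2 i \sqrt{3} \left(6 - 10 i\right)$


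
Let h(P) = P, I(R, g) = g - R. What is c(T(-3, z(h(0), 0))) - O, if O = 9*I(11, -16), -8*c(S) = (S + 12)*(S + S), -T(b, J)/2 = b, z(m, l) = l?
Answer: 216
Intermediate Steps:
T(b, J) = -2*b
c(S) = -S*(12 + S)/4 (c(S) = -(S + 12)*(S + S)/8 = -(12 + S)*2*S/8 = -S*(12 + S)/4)
O = -243 (O = 9*(-16 - 1*11) = 9*(-16 - 11) = 9*(-27) = -243)
c(T(-3, z(h(0), 0))) - O = -(-2*(-3))*(12 - 2*(-3))/4 - 1*(-243) = -1/4*6*(12 + 6) + 243 = -1/4*6*18 + 243 = -27 + 243 = 216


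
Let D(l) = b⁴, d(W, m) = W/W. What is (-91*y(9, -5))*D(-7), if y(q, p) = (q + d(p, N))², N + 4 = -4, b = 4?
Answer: -2329600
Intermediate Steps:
N = -8 (N = -4 - 4 = -8)
d(W, m) = 1
D(l) = 256 (D(l) = 4⁴ = 256)
y(q, p) = (1 + q)² (y(q, p) = (q + 1)² = (1 + q)²)
(-91*y(9, -5))*D(-7) = -91*(1 + 9)²*256 = -91*10²*256 = -91*100*256 = -9100*256 = -2329600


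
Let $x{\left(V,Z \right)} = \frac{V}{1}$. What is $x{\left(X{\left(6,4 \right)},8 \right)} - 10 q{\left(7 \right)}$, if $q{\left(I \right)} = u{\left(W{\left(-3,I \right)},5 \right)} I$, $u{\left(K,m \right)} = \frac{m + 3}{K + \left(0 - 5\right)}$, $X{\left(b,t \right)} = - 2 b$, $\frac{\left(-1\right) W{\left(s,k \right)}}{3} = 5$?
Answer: $16$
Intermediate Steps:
$W{\left(s,k \right)} = -15$ ($W{\left(s,k \right)} = \left(-3\right) 5 = -15$)
$u{\left(K,m \right)} = \frac{3 + m}{-5 + K}$ ($u{\left(K,m \right)} = \frac{3 + m}{K - 5} = \frac{3 + m}{-5 + K}$)
$x{\left(V,Z \right)} = V$ ($x{\left(V,Z \right)} = V 1 = V$)
$q{\left(I \right)} = - \frac{2 I}{5}$ ($q{\left(I \right)} = \frac{3 + 5}{-5 - 15} I = \frac{1}{-20} \cdot 8 I = \left(- \frac{1}{20}\right) 8 I = - \frac{2 I}{5}$)
$x{\left(X{\left(6,4 \right)},8 \right)} - 10 q{\left(7 \right)} = \left(-2\right) 6 - 10 \left(\left(- \frac{2}{5}\right) 7\right) = -12 - -28 = -12 + 28 = 16$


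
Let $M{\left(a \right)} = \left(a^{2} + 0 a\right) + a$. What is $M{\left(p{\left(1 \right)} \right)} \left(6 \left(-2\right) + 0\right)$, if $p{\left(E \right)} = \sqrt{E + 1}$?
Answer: $-24 - 12 \sqrt{2} \approx -40.971$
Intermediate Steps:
$p{\left(E \right)} = \sqrt{1 + E}$
$M{\left(a \right)} = a + a^{2}$ ($M{\left(a \right)} = \left(a^{2} + 0\right) + a = a^{2} + a = a + a^{2}$)
$M{\left(p{\left(1 \right)} \right)} \left(6 \left(-2\right) + 0\right) = \sqrt{1 + 1} \left(1 + \sqrt{1 + 1}\right) \left(6 \left(-2\right) + 0\right) = \sqrt{2} \left(1 + \sqrt{2}\right) \left(-12 + 0\right) = \sqrt{2} \left(1 + \sqrt{2}\right) \left(-12\right) = - 12 \sqrt{2} \left(1 + \sqrt{2}\right)$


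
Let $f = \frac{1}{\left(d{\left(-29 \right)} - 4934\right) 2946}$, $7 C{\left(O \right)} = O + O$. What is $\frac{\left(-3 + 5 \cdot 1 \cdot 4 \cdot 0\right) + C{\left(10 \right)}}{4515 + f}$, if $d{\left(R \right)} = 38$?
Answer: $- \frac{14423616}{455858383673} \approx -3.1641 \cdot 10^{-5}$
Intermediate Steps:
$C{\left(O \right)} = \frac{2 O}{7}$ ($C{\left(O \right)} = \frac{O + O}{7} = \frac{2 O}{7}$)
$f = - \frac{1}{14423616}$ ($f = \frac{1}{\left(38 - 4934\right) 2946} = \frac{1}{-4896} \cdot \frac{1}{2946} = \left(- \frac{1}{4896}\right) \frac{1}{2946} = - \frac{1}{14423616} \approx -6.9331 \cdot 10^{-8}$)
$\frac{\left(-3 + 5 \cdot 1 \cdot 4 \cdot 0\right) + C{\left(10 \right)}}{4515 + f} = \frac{\left(-3 + 5 \cdot 1 \cdot 4 \cdot 0\right) + \frac{2}{7} \cdot 10}{4515 - \frac{1}{14423616}} = \frac{\left(-3 + 5 \cdot 4 \cdot 0\right) + \frac{20}{7}}{\frac{65122626239}{14423616}} = \left(\left(-3 + 20 \cdot 0\right) + \frac{20}{7}\right) \frac{14423616}{65122626239} = \left(\left(-3 + 0\right) + \frac{20}{7}\right) \frac{14423616}{65122626239} = \left(-3 + \frac{20}{7}\right) \frac{14423616}{65122626239} = \left(- \frac{1}{7}\right) \frac{14423616}{65122626239} = - \frac{14423616}{455858383673}$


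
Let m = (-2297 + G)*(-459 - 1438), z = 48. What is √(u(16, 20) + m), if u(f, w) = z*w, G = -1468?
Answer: 3*√793685 ≈ 2672.7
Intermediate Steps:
u(f, w) = 48*w
m = 7142205 (m = (-2297 - 1468)*(-459 - 1438) = -3765*(-1897) = 7142205)
√(u(16, 20) + m) = √(48*20 + 7142205) = √(960 + 7142205) = √7143165 = 3*√793685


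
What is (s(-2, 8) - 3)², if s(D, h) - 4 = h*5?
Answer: 1681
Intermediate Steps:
s(D, h) = 4 + 5*h (s(D, h) = 4 + h*5 = 4 + 5*h)
(s(-2, 8) - 3)² = ((4 + 5*8) - 3)² = ((4 + 40) - 3)² = (44 - 3)² = 41² = 1681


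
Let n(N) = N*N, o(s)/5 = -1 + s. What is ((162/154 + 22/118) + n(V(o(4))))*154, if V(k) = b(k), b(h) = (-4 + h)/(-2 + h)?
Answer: 3000994/9971 ≈ 300.97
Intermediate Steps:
b(h) = (-4 + h)/(-2 + h)
o(s) = -5 + 5*s (o(s) = 5*(-1 + s) = -5 + 5*s)
V(k) = (-4 + k)/(-2 + k)
n(N) = N²
((162/154 + 22/118) + n(V(o(4))))*154 = ((162/154 + 22/118) + ((-4 + (-5 + 5*4))/(-2 + (-5 + 5*4)))²)*154 = ((162*(1/154) + 22*(1/118)) + ((-4 + (-5 + 20))/(-2 + (-5 + 20)))²)*154 = ((81/77 + 11/59) + ((-4 + 15)/(-2 + 15))²)*154 = (5626/4543 + (11/13)²)*154 = (5626/4543 + 121/169)*154 = (1500497/767767)*154 = 3000994/9971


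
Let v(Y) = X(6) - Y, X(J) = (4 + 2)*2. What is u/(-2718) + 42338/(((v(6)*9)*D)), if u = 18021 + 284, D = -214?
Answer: -4536212/436239 ≈ -10.398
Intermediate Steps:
X(J) = 12 (X(J) = 6*2 = 12)
u = 18305
v(Y) = 12 - Y
u/(-2718) + 42338/(((v(6)*9)*D)) = 18305/(-2718) + 42338/((((12 - 1*6)*9)*(-214))) = 18305*(-1/2718) + 42338/((((12 - 6)*9)*(-214))) = -18305/2718 + 42338/(((6*9)*(-214))) = -18305/2718 + 42338/((54*(-214))) = -18305/2718 + 42338/(-11556) = -18305/2718 + 42338*(-1/11556) = -18305/2718 - 21169/5778 = -4536212/436239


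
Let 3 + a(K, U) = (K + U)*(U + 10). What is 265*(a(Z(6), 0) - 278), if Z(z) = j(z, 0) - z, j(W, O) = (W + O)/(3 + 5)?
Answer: -176755/2 ≈ -88378.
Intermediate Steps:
j(W, O) = O/8 + W/8 (j(W, O) = (O + W)/8 = (O + W)*(⅛) = O/8 + W/8)
Z(z) = -7*z/8 (Z(z) = ((⅛)*0 + z/8) - z = (0 + z/8) - z = z/8 - z = -7*z/8)
a(K, U) = -3 + (10 + U)*(K + U) (a(K, U) = -3 + (K + U)*(U + 10) = -3 + (K + U)*(10 + U) = -3 + (10 + U)*(K + U))
265*(a(Z(6), 0) - 278) = 265*((-3 + 0² + 10*(-7/8*6) + 10*0 - 7/8*6*0) - 278) = 265*((-3 + 0 + 10*(-21/4) + 0 - 21/4*0) - 278) = 265*((-3 + 0 - 105/2 + 0 + 0) - 278) = 265*(-111/2 - 278) = 265*(-667/2) = -176755/2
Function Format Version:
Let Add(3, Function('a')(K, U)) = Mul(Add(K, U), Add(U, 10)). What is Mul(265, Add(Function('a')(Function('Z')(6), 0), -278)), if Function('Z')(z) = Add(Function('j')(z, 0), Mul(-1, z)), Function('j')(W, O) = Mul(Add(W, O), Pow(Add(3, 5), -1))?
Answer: Rational(-176755, 2) ≈ -88378.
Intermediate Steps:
Function('j')(W, O) = Add(Mul(Rational(1, 8), O), Mul(Rational(1, 8), W)) (Function('j')(W, O) = Mul(Add(O, W), Pow(8, -1)) = Mul(Add(O, W), Rational(1, 8)) = Add(Mul(Rational(1, 8), O), Mul(Rational(1, 8), W)))
Function('Z')(z) = Mul(Rational(-7, 8), z) (Function('Z')(z) = Add(Add(Mul(Rational(1, 8), 0), Mul(Rational(1, 8), z)), Mul(-1, z)) = Add(Add(0, Mul(Rational(1, 8), z)), Mul(-1, z)) = Add(Mul(Rational(1, 8), z), Mul(-1, z)) = Mul(Rational(-7, 8), z))
Function('a')(K, U) = Add(-3, Mul(Add(10, U), Add(K, U))) (Function('a')(K, U) = Add(-3, Mul(Add(K, U), Add(U, 10))) = Add(-3, Mul(Add(K, U), Add(10, U))) = Add(-3, Mul(Add(10, U), Add(K, U))))
Mul(265, Add(Function('a')(Function('Z')(6), 0), -278)) = Mul(265, Add(Add(-3, Pow(0, 2), Mul(10, Mul(Rational(-7, 8), 6)), Mul(10, 0), Mul(Mul(Rational(-7, 8), 6), 0)), -278)) = Mul(265, Add(Add(-3, 0, Mul(10, Rational(-21, 4)), 0, Mul(Rational(-21, 4), 0)), -278)) = Mul(265, Add(Add(-3, 0, Rational(-105, 2), 0, 0), -278)) = Mul(265, Add(Rational(-111, 2), -278)) = Mul(265, Rational(-667, 2)) = Rational(-176755, 2)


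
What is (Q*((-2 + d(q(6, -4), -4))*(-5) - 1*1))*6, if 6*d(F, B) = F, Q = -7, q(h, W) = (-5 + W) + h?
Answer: -483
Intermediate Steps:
q(h, W) = -5 + W + h
d(F, B) = F/6
(Q*((-2 + d(q(6, -4), -4))*(-5) - 1*1))*6 = -7*((-2 + (-5 - 4 + 6)/6)*(-5) - 1*1)*6 = -7*((-2 + (⅙)*(-3))*(-5) - 1)*6 = -7*((-2 - ½)*(-5) - 1)*6 = -7*(-5/2*(-5) - 1)*6 = -7*(25/2 - 1)*6 = -7*23/2*6 = -161/2*6 = -483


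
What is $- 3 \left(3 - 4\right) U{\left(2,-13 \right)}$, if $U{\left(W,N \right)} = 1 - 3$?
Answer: $-6$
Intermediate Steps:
$U{\left(W,N \right)} = -2$
$- 3 \left(3 - 4\right) U{\left(2,-13 \right)} = - 3 \left(3 - 4\right) \left(-2\right) = \left(-3\right) \left(-1\right) \left(-2\right) = 3 \left(-2\right) = -6$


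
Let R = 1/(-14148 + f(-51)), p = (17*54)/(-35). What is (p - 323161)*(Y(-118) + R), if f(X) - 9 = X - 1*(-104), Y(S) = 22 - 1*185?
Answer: 25971540607507/493010 ≈ 5.2680e+7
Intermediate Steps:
Y(S) = -163 (Y(S) = 22 - 185 = -163)
p = -918/35 (p = 918*(-1/35) = -918/35 ≈ -26.229)
f(X) = 113 + X (f(X) = 9 + (X - 1*(-104)) = 9 + (X + 104) = 9 + (104 + X) = 113 + X)
R = -1/14086 (R = 1/(-14148 + (113 - 51)) = 1/(-14148 + 62) = 1/(-14086) = -1/14086 ≈ -7.0993e-5)
(p - 323161)*(Y(-118) + R) = (-918/35 - 323161)*(-163 - 1/14086) = -11311553/35*(-2296019/14086) = 25971540607507/493010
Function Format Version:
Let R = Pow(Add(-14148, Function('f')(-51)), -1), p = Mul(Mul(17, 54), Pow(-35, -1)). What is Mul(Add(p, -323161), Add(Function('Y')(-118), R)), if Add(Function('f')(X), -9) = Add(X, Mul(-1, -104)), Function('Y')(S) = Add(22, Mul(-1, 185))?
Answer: Rational(25971540607507, 493010) ≈ 5.2680e+7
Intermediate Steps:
Function('Y')(S) = -163 (Function('Y')(S) = Add(22, -185) = -163)
p = Rational(-918, 35) (p = Mul(918, Rational(-1, 35)) = Rational(-918, 35) ≈ -26.229)
Function('f')(X) = Add(113, X) (Function('f')(X) = Add(9, Add(X, Mul(-1, -104))) = Add(9, Add(X, 104)) = Add(9, Add(104, X)) = Add(113, X))
R = Rational(-1, 14086) (R = Pow(Add(-14148, Add(113, -51)), -1) = Pow(Add(-14148, 62), -1) = Pow(-14086, -1) = Rational(-1, 14086) ≈ -7.0993e-5)
Mul(Add(p, -323161), Add(Function('Y')(-118), R)) = Mul(Add(Rational(-918, 35), -323161), Add(-163, Rational(-1, 14086))) = Mul(Rational(-11311553, 35), Rational(-2296019, 14086)) = Rational(25971540607507, 493010)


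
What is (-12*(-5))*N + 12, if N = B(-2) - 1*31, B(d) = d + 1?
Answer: -1908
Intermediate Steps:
B(d) = 1 + d
N = -32 (N = (1 - 2) - 1*31 = -1 - 31 = -32)
(-12*(-5))*N + 12 = -12*(-5)*(-32) + 12 = 60*(-32) + 12 = -1920 + 12 = -1908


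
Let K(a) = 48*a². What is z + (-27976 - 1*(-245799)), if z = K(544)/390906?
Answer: 14193753761/65151 ≈ 2.1786e+5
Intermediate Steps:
z = 2367488/65151 (z = (48*544²)/390906 = (48*295936)*(1/390906) = 14204928*(1/390906) = 2367488/65151 ≈ 36.339)
z + (-27976 - 1*(-245799)) = 2367488/65151 + (-27976 - 1*(-245799)) = 2367488/65151 + (-27976 + 245799) = 2367488/65151 + 217823 = 14193753761/65151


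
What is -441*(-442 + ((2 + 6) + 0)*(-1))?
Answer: 198450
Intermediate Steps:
-441*(-442 + ((2 + 6) + 0)*(-1)) = -441*(-442 + (8 + 0)*(-1)) = -441*(-442 + 8*(-1)) = -441*(-442 - 8) = -441*(-450) = 198450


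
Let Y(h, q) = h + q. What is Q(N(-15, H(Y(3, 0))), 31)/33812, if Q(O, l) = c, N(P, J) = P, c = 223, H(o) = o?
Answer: 223/33812 ≈ 0.0065953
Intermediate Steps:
Q(O, l) = 223
Q(N(-15, H(Y(3, 0))), 31)/33812 = 223/33812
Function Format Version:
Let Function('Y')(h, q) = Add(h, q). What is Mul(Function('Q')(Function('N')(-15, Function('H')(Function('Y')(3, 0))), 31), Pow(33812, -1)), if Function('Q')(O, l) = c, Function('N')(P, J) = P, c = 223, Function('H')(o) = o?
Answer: Rational(223, 33812) ≈ 0.0065953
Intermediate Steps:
Function('Q')(O, l) = 223
Mul(Function('Q')(Function('N')(-15, Function('H')(Function('Y')(3, 0))), 31), Pow(33812, -1)) = Mul(223, Pow(33812, -1)) = Mul(223, Rational(1, 33812)) = Rational(223, 33812)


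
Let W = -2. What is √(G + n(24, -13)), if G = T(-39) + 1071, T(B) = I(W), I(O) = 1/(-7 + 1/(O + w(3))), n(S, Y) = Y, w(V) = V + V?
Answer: √85686/9 ≈ 32.525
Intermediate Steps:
w(V) = 2*V
I(O) = 1/(-7 + 1/(6 + O)) (I(O) = 1/(-7 + 1/(O + 2*3)) = 1/(-7 + 1/(O + 6)) = 1/(-7 + 1/(6 + O)))
T(B) = -4/27 (T(B) = (-6 - 1*(-2))/(41 + 7*(-2)) = (-6 + 2)/(41 - 14) = -4/27)
G = 28913/27 (G = -4/27 + 1071 = 28913/27 ≈ 1070.9)
√(G + n(24, -13)) = √(28913/27 - 13) = √(28562/27) = √85686/9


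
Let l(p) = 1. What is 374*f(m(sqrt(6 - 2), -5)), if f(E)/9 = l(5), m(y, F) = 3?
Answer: 3366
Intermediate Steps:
f(E) = 9 (f(E) = 9*1 = 9)
374*f(m(sqrt(6 - 2), -5)) = 374*9 = 3366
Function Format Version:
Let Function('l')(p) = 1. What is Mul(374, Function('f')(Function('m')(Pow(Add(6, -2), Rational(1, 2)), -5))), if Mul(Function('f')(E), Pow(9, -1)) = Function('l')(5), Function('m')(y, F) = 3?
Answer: 3366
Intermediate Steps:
Function('f')(E) = 9 (Function('f')(E) = Mul(9, 1) = 9)
Mul(374, Function('f')(Function('m')(Pow(Add(6, -2), Rational(1, 2)), -5))) = Mul(374, 9) = 3366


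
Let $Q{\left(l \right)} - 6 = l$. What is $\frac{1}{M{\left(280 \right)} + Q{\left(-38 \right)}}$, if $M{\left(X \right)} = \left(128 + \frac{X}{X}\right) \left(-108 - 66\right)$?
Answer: $- \frac{1}{22478} \approx -4.4488 \cdot 10^{-5}$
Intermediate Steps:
$Q{\left(l \right)} = 6 + l$
$M{\left(X \right)} = -22446$ ($M{\left(X \right)} = \left(128 + 1\right) \left(-174\right) = 129 \left(-174\right) = -22446$)
$\frac{1}{M{\left(280 \right)} + Q{\left(-38 \right)}} = \frac{1}{-22446 + \left(6 - 38\right)} = \frac{1}{-22446 - 32} = \frac{1}{-22478} = - \frac{1}{22478}$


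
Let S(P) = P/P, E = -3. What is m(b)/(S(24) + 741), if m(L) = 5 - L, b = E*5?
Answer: 10/371 ≈ 0.026954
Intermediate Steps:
b = -15 (b = -3*5 = -15)
S(P) = 1
m(b)/(S(24) + 741) = (5 - 1*(-15))/(1 + 741) = (5 + 15)/742 = 20*(1/742) = 10/371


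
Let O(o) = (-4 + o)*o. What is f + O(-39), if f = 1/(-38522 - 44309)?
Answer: 138907586/82831 ≈ 1677.0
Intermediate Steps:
O(o) = o*(-4 + o)
f = -1/82831 (f = 1/(-82831) = -1/82831 ≈ -1.2073e-5)
f + O(-39) = -1/82831 - 39*(-4 - 39) = -1/82831 - 39*(-43) = -1/82831 + 1677 = 138907586/82831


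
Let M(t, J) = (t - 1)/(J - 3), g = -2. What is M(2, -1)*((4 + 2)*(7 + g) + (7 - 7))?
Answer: -15/2 ≈ -7.5000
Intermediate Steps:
M(t, J) = (-1 + t)/(-3 + J)
M(2, -1)*((4 + 2)*(7 + g) + (7 - 7)) = ((-1 + 2)/(-3 - 1))*((4 + 2)*(7 - 2) + (7 - 7)) = (1/(-4))*(6*5 + 0) = (-¼*1)*(30 + 0) = -¼*30 = -15/2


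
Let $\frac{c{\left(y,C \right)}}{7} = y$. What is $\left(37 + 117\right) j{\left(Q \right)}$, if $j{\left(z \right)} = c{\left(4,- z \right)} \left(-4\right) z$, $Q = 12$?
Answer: $-206976$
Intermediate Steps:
$c{\left(y,C \right)} = 7 y$
$j{\left(z \right)} = - 112 z$ ($j{\left(z \right)} = 7 \cdot 4 \left(-4\right) z = 28 \left(-4\right) z = - 112 z$)
$\left(37 + 117\right) j{\left(Q \right)} = \left(37 + 117\right) \left(\left(-112\right) 12\right) = 154 \left(-1344\right) = -206976$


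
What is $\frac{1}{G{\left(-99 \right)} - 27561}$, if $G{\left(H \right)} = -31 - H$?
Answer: $- \frac{1}{27493} \approx -3.6373 \cdot 10^{-5}$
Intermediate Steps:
$\frac{1}{G{\left(-99 \right)} - 27561} = \frac{1}{\left(-31 - -99\right) - 27561} = \frac{1}{\left(-31 + 99\right) - 27561} = \frac{1}{68 - 27561} = \frac{1}{-27493} = - \frac{1}{27493}$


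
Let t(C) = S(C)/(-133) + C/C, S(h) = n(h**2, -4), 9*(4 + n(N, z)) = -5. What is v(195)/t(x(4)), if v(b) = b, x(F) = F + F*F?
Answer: 233415/1238 ≈ 188.54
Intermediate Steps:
n(N, z) = -41/9 (n(N, z) = -4 + (1/9)*(-5) = -4 - 5/9 = -41/9)
S(h) = -41/9
x(F) = F + F**2
t(C) = 1238/1197 (t(C) = -41/9/(-133) + C/C = -41/9*(-1/133) + 1 = 41/1197 + 1 = 1238/1197)
v(195)/t(x(4)) = 195/(1238/1197) = 195*(1197/1238) = 233415/1238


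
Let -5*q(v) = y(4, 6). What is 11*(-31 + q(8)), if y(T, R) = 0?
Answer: -341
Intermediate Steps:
q(v) = 0 (q(v) = -⅕*0 = 0)
11*(-31 + q(8)) = 11*(-31 + 0) = 11*(-31) = -341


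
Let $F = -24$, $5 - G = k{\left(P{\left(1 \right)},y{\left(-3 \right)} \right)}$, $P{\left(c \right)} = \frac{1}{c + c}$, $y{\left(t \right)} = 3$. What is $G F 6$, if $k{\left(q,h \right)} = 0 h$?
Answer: $-720$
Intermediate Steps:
$P{\left(c \right)} = \frac{1}{2 c}$
$k{\left(q,h \right)} = 0$
$G = 5$ ($G = 5 - 0 = 5 + 0 = 5$)
$G F 6 = 5 \left(-24\right) 6 = \left(-120\right) 6 = -720$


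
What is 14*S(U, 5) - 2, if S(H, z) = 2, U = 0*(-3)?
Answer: 26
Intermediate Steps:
U = 0
14*S(U, 5) - 2 = 14*2 - 2 = 28 - 2 = 26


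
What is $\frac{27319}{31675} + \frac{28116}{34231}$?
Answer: $\frac{1825730989}{1084266925} \approx 1.6838$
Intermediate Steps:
$\frac{27319}{31675} + \frac{28116}{34231} = \frac{1825730989}{1084266925}$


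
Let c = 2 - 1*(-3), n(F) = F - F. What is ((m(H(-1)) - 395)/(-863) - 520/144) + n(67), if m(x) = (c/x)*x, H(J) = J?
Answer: -49075/15534 ≈ -3.1592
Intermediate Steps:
n(F) = 0
c = 5 (c = 2 + 3 = 5)
m(x) = 5 (m(x) = (5/x)*x = 5)
((m(H(-1)) - 395)/(-863) - 520/144) + n(67) = ((5 - 395)/(-863) - 520/144) + 0 = (-390*(-1/863) - 520*1/144) + 0 = (390/863 - 65/18) + 0 = -49075/15534 + 0 = -49075/15534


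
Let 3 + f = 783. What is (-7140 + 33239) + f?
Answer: 26879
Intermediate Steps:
f = 780 (f = -3 + 783 = 780)
(-7140 + 33239) + f = (-7140 + 33239) + 780 = 26099 + 780 = 26879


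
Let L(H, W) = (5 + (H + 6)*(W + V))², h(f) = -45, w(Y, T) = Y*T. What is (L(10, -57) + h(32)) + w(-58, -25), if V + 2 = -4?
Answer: 1007414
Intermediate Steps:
V = -6 (V = -2 - 4 = -6)
w(Y, T) = T*Y
L(H, W) = (5 + (-6 + W)*(6 + H))² (L(H, W) = (5 + (H + 6)*(W - 6))² = (5 + (6 + H)*(-6 + W))² = (5 + (-6 + W)*(6 + H))²)
(L(10, -57) + h(32)) + w(-58, -25) = ((-31 - 6*10 + 6*(-57) + 10*(-57))² - 45) - 25*(-58) = ((-31 - 60 - 342 - 570)² - 45) + 1450 = ((-1003)² - 45) + 1450 = (1006009 - 45) + 1450 = 1005964 + 1450 = 1007414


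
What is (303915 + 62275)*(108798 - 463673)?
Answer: -129951676250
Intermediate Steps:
(303915 + 62275)*(108798 - 463673) = 366190*(-354875) = -129951676250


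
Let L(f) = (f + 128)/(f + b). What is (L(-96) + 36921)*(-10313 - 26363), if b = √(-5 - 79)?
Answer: -1049429422844/775 + 586816*I*√21/2325 ≈ -1.3541e+9 + 1156.6*I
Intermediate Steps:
b = 2*I*√21 (b = √(-84) = 2*I*√21 ≈ 9.1651*I)
L(f) = (128 + f)/(f + 2*I*√21) (L(f) = (f + 128)/(f + 2*I*√21) = (128 + f)/(f + 2*I*√21))
(L(-96) + 36921)*(-10313 - 26363) = ((128 - 96)/(-96 + 2*I*√21) + 36921)*(-10313 - 26363) = (32/(-96 + 2*I*√21) + 36921)*(-36676) = (36921 + 32/(-96 + 2*I*√21))*(-36676) = -1354114596 - 1173632/(-96 + 2*I*√21)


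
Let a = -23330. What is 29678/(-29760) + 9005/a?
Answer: -48018827/34715040 ≈ -1.3832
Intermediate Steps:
29678/(-29760) + 9005/a = 29678/(-29760) + 9005/(-23330) = 29678*(-1/29760) + 9005*(-1/23330) = -14839/14880 - 1801/4666 = -48018827/34715040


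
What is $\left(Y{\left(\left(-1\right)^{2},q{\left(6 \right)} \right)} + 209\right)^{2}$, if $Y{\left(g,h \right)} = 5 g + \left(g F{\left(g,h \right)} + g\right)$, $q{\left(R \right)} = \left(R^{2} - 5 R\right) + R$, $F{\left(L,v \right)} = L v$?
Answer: $51529$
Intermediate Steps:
$q{\left(R \right)} = R^{2} - 4 R$
$Y{\left(g,h \right)} = 6 g + h g^{2}$ ($Y{\left(g,h \right)} = 5 g + \left(g g h + g\right) = 5 g + \left(h g^{2} + g\right) = 5 g + \left(g + h g^{2}\right) = 6 g + h g^{2}$)
$\left(Y{\left(\left(-1\right)^{2},q{\left(6 \right)} \right)} + 209\right)^{2} = \left(\left(-1\right)^{2} \left(6 + \left(-1\right)^{2} \cdot 6 \left(-4 + 6\right)\right) + 209\right)^{2} = \left(1 \left(6 + 1 \cdot 6 \cdot 2\right) + 209\right)^{2} = \left(1 \left(6 + 1 \cdot 12\right) + 209\right)^{2} = \left(1 \left(6 + 12\right) + 209\right)^{2} = \left(1 \cdot 18 + 209\right)^{2} = \left(18 + 209\right)^{2} = 227^{2} = 51529$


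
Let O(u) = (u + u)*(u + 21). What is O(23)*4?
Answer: 8096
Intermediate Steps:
O(u) = 2*u*(21 + u) (O(u) = (2*u)*(21 + u) = 2*u*(21 + u))
O(23)*4 = (2*23*(21 + 23))*4 = (2*23*44)*4 = 2024*4 = 8096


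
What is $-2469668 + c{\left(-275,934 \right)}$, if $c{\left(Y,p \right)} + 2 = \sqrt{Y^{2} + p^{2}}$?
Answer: $-2469670 + \sqrt{947981} \approx -2.4687 \cdot 10^{6}$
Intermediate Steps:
$c{\left(Y,p \right)} = -2 + \sqrt{Y^{2} + p^{2}}$
$-2469668 + c{\left(-275,934 \right)} = -2469668 - \left(2 - \sqrt{\left(-275\right)^{2} + 934^{2}}\right) = -2469668 - \left(2 - \sqrt{75625 + 872356}\right) = -2469668 - \left(2 - \sqrt{947981}\right) = -2469670 + \sqrt{947981}$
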